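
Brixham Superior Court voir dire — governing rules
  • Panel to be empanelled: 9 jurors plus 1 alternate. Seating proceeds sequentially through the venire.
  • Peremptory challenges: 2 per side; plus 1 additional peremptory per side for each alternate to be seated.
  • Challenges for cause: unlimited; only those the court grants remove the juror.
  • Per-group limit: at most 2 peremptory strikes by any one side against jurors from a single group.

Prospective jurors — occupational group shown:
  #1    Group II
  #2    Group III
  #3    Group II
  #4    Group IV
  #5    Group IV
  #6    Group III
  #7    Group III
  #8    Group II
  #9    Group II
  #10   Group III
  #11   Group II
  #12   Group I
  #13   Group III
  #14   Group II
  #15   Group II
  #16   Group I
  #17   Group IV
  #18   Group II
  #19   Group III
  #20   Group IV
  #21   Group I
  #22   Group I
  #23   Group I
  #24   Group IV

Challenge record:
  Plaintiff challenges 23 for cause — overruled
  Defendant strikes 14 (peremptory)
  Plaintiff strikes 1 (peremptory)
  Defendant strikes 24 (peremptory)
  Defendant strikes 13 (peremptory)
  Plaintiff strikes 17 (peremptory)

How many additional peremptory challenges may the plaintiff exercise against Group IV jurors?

1

Plaintiff peremptories so far: #1, #17 — 2 of 3 used, 1 left overall.
Against Group IV: #17 — 1 used; per-group cap 2 leaves 1.
Binding limit: min(1, 1) = 1.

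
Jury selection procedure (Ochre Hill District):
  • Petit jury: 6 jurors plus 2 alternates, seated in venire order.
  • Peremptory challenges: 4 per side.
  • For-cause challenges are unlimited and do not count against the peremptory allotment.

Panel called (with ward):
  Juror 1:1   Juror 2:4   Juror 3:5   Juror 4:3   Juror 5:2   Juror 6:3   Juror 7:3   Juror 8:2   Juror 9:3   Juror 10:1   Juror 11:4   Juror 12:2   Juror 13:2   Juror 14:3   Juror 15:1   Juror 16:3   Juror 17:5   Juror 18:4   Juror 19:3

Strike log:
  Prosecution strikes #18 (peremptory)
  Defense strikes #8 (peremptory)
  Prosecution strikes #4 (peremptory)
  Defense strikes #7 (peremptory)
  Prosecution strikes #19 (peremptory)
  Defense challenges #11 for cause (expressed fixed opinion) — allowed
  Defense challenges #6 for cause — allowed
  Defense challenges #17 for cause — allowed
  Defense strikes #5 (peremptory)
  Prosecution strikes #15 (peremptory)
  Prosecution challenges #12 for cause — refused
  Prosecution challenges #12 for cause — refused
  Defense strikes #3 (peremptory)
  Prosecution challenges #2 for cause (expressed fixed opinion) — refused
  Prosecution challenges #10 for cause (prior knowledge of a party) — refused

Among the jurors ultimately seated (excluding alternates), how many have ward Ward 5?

0

Removed: #3, #4, #5, #6, #7, #8, #11, #15, #17, #18, #19.
Seated jurors 1–6: #1, #2, #9, #10, #12, #13 (alternates #14, #16 not counted).
None of those are in Ward 5 → 0.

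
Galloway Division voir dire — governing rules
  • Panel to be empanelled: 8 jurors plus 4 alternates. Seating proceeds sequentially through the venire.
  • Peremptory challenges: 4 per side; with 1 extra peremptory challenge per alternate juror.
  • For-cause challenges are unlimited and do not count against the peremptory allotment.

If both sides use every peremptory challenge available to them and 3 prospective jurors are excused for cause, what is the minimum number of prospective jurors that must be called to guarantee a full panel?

31

Seats to fill: 8 + 4 alternates = 12.
Peremptories: 4 + 1×4 = 8 per side × 2 sides = 16.
For-cause removals: 3.
Minimum venire: 12 + 16 + 3 = 31.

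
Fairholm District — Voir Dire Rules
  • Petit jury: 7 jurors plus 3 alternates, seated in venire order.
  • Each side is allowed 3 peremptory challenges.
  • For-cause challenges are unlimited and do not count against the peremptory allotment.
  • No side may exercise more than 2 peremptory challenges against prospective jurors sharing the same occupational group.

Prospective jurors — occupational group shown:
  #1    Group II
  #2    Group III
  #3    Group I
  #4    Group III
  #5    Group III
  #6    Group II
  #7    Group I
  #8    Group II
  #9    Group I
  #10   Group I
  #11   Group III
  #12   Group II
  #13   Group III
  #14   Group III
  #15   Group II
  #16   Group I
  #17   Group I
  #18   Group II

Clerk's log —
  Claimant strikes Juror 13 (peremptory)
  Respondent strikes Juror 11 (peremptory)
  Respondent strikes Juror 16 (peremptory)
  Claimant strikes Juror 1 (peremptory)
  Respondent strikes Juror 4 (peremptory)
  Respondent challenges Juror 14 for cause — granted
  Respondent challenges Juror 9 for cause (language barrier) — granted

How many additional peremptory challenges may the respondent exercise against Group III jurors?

0

Respondent peremptories so far: #11, #16, #4 — 3 of 3 used, 0 left overall.
Against Group III: #11, #4 — 2 used; per-group cap 2 leaves 0.
Binding limit: min(0, 0) = 0.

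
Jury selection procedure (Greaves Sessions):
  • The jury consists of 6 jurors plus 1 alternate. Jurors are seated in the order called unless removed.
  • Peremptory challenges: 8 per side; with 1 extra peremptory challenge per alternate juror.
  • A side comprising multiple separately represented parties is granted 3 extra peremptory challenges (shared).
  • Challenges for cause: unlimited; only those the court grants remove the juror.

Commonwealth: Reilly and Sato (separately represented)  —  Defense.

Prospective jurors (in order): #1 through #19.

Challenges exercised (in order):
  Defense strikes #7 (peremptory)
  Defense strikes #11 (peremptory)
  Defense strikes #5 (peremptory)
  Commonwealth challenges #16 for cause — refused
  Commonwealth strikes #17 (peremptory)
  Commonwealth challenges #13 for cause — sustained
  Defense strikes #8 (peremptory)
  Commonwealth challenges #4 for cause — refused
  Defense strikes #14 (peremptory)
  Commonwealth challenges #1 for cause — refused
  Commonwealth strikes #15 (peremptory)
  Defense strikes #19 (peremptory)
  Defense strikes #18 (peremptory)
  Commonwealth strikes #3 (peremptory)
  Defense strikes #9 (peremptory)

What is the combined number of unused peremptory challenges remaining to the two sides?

Commonwealth allotment: 8 base + 1 × 1 alternate + 3 multi-party = 12. Defense allotment: 8 base + 1 × 1 alternate = 9.
Commonwealth peremptories used: #17, #15, #3 — 3 (for-cause on #16, #13, #4, #1 don't count).
Defense peremptories used: #7, #11, #5, #8, #14, #19, #18, #9 — 8.
Remaining: (12 − 3) + (9 − 8) = 10.

10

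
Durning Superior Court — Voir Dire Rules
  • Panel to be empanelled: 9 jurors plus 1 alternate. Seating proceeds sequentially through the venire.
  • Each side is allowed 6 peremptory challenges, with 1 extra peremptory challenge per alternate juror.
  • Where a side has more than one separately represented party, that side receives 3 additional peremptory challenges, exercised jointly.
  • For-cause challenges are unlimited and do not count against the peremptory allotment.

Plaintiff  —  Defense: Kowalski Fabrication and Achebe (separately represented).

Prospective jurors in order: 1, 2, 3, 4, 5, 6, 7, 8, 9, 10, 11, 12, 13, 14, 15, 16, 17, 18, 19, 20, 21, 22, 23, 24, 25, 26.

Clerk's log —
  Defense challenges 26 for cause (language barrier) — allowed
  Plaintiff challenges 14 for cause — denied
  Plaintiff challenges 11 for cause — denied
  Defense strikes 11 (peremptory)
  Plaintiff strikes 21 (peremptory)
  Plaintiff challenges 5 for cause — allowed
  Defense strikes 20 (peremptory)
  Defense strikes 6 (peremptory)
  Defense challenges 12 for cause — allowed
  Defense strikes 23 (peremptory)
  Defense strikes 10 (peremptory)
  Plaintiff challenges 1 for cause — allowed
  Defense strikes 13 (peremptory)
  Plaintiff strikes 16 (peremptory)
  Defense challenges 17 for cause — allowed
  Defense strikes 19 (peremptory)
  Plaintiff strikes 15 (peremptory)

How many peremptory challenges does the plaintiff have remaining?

Plaintiff allotment: 6 base + 1 × 1 alternate = 7.
Plaintiff peremptories used: #21, #16, #15 — 3 (for-cause on #14, #11, #5, #1 don't count).
Remaining: 7 − 3 = 4.

4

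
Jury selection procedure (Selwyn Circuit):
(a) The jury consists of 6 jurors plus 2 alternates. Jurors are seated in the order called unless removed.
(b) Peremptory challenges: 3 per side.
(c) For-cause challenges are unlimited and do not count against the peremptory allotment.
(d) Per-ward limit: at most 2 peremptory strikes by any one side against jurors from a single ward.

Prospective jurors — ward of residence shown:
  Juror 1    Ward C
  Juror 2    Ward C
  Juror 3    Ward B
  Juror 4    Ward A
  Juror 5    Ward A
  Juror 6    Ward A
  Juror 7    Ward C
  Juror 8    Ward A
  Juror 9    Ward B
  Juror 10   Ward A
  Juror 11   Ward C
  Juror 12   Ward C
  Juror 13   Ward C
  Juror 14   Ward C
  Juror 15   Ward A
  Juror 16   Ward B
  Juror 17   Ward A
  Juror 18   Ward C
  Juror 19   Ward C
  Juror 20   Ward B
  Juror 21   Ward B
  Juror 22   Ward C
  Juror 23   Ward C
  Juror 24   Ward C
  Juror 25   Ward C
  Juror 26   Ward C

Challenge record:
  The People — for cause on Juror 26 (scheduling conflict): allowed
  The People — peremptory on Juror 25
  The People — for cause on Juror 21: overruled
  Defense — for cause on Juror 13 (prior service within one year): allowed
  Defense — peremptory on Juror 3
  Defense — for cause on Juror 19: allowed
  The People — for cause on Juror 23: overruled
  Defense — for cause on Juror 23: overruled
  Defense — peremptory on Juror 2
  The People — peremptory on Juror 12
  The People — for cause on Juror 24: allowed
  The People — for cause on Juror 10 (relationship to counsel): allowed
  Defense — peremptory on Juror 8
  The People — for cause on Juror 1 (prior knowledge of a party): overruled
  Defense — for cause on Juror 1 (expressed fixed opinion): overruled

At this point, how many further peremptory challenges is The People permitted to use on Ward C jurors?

0

The People peremptories so far: #25, #12 — 2 of 3 used, 1 left overall.
Against Ward C: #25, #12 — 2 used; per-ward cap 2 leaves 0.
Binding limit: min(1, 0) = 0.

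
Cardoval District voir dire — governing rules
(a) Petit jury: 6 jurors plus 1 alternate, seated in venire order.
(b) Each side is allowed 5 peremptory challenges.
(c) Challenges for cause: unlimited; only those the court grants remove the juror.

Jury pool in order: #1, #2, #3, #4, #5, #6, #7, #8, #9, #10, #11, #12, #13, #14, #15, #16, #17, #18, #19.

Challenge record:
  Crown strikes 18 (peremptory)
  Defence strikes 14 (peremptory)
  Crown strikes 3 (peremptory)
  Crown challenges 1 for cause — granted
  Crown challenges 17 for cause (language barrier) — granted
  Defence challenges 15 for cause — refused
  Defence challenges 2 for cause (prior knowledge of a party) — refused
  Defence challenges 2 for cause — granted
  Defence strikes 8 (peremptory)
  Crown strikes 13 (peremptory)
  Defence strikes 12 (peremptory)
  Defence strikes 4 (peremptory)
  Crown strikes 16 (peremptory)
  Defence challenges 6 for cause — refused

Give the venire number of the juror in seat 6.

Removed: #1, #2, #3, #4, #8, #12, #13, #14, #16, #17, #18. (#6, #15 stay — for-cause denied.)
Seating in order: seats 1–6 → #5, #6, #7, #9, #10, #11; alternates → #15.
So seat 6 is #11.

11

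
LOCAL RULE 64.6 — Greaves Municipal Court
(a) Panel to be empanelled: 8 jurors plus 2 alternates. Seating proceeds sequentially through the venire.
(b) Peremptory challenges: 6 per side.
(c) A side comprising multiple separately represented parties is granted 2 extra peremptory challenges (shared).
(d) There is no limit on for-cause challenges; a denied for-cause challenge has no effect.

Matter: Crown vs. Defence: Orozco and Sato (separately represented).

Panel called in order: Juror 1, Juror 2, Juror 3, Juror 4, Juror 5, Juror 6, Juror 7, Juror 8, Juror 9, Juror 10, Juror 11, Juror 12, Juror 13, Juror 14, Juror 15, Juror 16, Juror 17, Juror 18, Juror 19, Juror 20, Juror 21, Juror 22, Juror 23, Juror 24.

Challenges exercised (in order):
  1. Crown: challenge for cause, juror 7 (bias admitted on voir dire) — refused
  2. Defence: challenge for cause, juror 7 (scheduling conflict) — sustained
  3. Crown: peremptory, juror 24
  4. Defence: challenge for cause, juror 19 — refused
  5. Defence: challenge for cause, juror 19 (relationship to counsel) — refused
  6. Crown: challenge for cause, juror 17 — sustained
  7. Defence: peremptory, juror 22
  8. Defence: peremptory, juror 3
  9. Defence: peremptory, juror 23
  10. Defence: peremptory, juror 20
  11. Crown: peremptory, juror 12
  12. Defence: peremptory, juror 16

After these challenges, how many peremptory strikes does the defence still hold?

3

Defence allotment: 6 base + 2 multi-party = 8.
Defence peremptories used: #22, #3, #23, #20, #16 — 5 (for-cause on #7, #19, #19 don't count).
Remaining: 8 − 5 = 3.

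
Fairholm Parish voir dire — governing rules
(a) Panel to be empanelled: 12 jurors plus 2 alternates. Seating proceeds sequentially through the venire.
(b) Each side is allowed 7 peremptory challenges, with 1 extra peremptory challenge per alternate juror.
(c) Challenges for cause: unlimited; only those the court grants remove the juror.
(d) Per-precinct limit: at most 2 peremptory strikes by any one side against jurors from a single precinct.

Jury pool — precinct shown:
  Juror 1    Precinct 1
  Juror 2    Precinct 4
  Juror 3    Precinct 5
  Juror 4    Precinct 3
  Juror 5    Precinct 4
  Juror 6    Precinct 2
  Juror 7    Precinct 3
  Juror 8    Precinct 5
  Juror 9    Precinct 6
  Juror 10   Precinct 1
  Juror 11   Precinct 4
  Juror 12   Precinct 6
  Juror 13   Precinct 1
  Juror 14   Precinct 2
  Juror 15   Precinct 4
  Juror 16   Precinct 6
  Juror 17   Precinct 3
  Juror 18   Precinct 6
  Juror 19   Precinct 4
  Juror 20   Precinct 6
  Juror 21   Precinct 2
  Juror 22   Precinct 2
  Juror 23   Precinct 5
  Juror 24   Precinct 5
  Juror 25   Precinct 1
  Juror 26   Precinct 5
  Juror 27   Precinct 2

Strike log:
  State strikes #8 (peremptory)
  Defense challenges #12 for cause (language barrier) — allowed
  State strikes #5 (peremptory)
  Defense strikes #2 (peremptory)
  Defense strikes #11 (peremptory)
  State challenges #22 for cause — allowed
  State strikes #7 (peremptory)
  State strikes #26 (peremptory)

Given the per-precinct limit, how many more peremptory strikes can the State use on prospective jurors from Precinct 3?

1

State peremptories so far: #8, #5, #7, #26 — 4 of 9 used, 5 left overall.
Against Precinct 3: #7 — 1 used; per-precinct cap 2 leaves 1.
Binding limit: min(5, 1) = 1.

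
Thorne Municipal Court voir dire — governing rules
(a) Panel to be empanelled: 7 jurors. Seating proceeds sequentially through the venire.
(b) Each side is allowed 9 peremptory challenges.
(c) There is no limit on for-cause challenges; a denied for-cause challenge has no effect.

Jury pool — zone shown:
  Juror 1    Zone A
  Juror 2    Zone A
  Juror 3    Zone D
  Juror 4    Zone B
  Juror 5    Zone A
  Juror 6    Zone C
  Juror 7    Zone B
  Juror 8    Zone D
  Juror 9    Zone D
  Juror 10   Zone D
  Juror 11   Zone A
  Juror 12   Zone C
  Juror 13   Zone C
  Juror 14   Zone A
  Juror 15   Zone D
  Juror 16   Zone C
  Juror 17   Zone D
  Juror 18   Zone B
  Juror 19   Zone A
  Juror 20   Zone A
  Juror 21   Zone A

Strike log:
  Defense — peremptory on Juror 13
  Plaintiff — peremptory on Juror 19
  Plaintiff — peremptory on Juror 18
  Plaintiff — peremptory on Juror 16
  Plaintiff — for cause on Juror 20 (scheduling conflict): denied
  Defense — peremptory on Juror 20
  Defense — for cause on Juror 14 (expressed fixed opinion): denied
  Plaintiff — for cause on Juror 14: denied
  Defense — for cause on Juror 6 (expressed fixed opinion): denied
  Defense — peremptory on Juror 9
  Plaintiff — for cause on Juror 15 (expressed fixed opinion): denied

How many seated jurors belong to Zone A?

Removed: #9, #13, #16, #18, #19, #20.
Seated jurors 1–7: #1, #2, #3, #4, #5, #6, #7.
Of those, in Zone A: #1, #2, #5 → 3.

3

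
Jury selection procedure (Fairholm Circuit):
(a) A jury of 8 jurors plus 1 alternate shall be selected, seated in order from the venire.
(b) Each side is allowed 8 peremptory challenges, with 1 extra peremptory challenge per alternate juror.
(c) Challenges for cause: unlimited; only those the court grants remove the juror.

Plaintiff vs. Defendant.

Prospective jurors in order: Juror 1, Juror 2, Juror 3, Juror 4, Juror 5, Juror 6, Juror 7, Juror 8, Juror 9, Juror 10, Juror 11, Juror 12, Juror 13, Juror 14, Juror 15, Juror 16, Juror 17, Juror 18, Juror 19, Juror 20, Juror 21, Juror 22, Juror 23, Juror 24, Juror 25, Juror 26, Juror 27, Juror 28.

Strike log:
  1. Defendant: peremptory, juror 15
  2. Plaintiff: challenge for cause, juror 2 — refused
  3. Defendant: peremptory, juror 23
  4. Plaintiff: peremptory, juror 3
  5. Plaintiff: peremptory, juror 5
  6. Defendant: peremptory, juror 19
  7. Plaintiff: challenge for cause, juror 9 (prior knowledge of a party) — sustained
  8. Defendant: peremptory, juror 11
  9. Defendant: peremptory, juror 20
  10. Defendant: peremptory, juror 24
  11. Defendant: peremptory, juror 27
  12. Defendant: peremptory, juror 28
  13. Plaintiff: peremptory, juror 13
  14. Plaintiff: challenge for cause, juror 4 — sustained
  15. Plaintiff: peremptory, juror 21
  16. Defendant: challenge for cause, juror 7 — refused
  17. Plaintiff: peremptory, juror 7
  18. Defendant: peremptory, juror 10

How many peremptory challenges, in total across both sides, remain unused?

4

Plaintiff allotment: 8 base + 1 × 1 alternate = 9. Defendant allotment: 8 base + 1 × 1 alternate = 9.
Plaintiff peremptories used: #3, #5, #13, #21, #7 — 5 (for-cause on #2, #9, #4 don't count).
Defendant peremptories used: #15, #23, #19, #11, #20, #24, #27, #28, #10 — 9 (the for-cause on #7 doesn't count).
Remaining: (9 − 5) + (9 − 9) = 4.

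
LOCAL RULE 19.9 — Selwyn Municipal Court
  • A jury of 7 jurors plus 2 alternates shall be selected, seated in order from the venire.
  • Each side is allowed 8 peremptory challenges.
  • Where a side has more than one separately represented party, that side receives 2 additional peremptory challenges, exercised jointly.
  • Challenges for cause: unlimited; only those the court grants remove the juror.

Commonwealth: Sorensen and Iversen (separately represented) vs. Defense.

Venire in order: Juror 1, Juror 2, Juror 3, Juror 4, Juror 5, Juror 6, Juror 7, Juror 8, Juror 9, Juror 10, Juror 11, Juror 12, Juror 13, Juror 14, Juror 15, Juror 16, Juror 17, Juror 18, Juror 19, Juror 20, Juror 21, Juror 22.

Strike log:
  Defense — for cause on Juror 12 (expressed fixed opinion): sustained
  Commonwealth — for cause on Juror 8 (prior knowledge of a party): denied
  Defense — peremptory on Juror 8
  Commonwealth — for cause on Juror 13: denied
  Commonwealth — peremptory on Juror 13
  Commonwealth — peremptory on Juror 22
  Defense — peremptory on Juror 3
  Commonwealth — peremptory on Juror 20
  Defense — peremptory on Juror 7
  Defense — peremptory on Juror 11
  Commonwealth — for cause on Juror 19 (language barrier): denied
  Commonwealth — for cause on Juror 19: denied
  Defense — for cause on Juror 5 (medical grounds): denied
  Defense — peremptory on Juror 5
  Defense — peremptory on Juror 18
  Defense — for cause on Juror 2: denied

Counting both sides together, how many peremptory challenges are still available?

9

Commonwealth allotment: 8 base + 2 multi-party = 10. Defense allotment: 8.
Commonwealth peremptories used: #13, #22, #20 — 3 (for-cause on #8, #13, #19, #19 don't count).
Defense peremptories used: #8, #3, #7, #11, #5, #18 — 6 (for-cause on #12, #5, #2 don't count).
Remaining: (10 − 3) + (8 − 6) = 9.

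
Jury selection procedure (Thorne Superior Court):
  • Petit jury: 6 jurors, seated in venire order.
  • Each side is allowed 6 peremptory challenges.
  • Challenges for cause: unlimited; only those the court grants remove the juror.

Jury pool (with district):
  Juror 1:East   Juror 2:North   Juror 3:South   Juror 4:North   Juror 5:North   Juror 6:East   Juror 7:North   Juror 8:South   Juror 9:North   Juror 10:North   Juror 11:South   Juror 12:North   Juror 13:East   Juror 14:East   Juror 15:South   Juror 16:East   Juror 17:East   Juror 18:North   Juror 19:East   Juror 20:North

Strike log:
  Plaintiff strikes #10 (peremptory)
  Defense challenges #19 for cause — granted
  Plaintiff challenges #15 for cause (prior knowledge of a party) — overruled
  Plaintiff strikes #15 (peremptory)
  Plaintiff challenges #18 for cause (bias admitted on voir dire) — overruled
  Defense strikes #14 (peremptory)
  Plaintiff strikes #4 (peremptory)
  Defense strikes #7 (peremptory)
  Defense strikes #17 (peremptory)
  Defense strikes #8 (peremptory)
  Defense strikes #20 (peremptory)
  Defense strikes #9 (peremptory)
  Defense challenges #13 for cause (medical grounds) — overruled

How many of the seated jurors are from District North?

Removed: #4, #7, #8, #9, #10, #14, #15, #17, #19, #20.
Seated jurors 1–6: #1, #2, #3, #5, #6, #11.
Of those, in District North: #2, #5 → 2.

2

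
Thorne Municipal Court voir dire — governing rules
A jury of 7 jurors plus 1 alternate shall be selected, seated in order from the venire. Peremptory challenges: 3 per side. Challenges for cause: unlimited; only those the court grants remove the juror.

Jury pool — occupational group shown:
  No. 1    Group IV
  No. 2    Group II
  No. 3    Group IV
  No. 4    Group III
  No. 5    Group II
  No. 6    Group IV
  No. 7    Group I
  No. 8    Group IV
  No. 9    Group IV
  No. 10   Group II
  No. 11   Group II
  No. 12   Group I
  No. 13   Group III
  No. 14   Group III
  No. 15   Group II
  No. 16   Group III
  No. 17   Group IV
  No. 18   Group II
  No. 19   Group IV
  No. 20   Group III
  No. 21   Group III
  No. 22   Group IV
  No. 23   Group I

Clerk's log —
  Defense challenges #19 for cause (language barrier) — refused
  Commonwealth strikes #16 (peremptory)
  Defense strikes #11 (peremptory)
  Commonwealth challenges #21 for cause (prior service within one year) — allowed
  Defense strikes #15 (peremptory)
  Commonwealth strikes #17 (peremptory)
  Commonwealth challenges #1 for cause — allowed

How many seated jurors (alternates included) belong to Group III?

Removed: #1, #11, #15, #16, #17, #21.
Seated (8 incl. alternates): #2, #3, #4, #5, #6, #7, #8, #9.
Of those, in Group III: #4 → 1.

1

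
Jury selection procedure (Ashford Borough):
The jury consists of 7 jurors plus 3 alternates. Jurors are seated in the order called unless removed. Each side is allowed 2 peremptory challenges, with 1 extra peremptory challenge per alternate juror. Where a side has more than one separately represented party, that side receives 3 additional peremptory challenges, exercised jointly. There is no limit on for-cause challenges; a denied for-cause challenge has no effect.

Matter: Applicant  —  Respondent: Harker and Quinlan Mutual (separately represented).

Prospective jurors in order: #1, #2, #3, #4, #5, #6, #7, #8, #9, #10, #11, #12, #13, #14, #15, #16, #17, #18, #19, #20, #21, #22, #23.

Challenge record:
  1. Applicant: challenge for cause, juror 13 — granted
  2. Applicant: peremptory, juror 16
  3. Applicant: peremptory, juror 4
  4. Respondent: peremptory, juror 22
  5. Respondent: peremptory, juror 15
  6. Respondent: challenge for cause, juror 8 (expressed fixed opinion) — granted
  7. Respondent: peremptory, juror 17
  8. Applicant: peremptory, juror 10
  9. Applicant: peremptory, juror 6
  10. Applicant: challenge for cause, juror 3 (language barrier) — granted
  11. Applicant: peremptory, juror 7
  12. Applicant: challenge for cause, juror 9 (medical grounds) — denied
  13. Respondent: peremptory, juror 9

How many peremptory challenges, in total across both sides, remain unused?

Applicant allotment: 2 base + 1 × 3 alternates = 5. Respondent allotment: 2 base + 1 × 3 alternates + 3 multi-party = 8.
Applicant peremptories used: #16, #4, #10, #6, #7 — 5 (for-cause on #13, #3, #9 don't count).
Respondent peremptories used: #22, #15, #17, #9 — 4 (the for-cause on #8 doesn't count).
Remaining: (5 − 5) + (8 − 4) = 4.

4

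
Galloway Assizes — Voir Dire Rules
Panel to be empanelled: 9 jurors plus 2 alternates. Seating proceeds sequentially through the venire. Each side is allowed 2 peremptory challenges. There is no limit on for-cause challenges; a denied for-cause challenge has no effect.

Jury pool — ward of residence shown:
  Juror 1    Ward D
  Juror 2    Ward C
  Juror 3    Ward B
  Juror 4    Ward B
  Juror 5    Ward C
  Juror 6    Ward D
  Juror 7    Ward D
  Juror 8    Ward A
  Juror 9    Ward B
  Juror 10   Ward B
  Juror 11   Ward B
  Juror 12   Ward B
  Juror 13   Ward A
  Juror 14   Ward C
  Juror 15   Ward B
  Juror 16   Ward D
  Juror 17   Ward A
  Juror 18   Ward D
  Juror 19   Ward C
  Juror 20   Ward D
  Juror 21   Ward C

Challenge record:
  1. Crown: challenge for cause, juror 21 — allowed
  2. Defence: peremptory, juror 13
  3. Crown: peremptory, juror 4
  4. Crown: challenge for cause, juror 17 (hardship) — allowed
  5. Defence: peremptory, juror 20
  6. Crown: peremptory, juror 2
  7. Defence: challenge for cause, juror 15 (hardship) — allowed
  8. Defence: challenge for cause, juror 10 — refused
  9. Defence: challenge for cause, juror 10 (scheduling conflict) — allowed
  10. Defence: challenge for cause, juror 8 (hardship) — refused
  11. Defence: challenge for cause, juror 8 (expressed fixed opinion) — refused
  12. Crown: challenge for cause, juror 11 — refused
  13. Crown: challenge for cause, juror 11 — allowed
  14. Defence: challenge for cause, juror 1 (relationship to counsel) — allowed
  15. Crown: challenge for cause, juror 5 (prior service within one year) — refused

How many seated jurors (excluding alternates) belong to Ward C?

2

Removed: #1, #2, #4, #10, #11, #13, #15, #17, #20, #21.
Seated jurors 1–9: #3, #5, #6, #7, #8, #9, #12, #14, #16 (alternates #18, #19 not counted).
Of those, in Ward C: #5, #14 → 2.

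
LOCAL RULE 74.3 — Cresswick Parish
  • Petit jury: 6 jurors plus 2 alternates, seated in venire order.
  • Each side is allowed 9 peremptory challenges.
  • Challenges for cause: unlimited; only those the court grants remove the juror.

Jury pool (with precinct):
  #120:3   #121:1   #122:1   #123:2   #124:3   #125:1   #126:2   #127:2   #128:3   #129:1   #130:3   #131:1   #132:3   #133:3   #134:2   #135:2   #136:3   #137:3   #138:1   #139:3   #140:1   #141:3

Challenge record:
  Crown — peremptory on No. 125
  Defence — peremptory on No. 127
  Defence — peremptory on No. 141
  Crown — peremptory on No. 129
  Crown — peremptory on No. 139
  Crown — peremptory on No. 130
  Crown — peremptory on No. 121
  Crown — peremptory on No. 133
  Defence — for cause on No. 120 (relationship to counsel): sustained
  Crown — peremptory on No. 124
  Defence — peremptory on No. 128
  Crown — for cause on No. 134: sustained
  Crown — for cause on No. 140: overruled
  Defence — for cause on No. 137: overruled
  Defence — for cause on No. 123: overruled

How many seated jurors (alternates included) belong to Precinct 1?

Removed: #120, #121, #124, #125, #127, #128, #129, #130, #133, #134, #139, #141.
Seated (8 incl. alternates): #122, #123, #126, #131, #132, #135, #136, #137.
Of those, in Precinct 1: #122, #131 → 2.

2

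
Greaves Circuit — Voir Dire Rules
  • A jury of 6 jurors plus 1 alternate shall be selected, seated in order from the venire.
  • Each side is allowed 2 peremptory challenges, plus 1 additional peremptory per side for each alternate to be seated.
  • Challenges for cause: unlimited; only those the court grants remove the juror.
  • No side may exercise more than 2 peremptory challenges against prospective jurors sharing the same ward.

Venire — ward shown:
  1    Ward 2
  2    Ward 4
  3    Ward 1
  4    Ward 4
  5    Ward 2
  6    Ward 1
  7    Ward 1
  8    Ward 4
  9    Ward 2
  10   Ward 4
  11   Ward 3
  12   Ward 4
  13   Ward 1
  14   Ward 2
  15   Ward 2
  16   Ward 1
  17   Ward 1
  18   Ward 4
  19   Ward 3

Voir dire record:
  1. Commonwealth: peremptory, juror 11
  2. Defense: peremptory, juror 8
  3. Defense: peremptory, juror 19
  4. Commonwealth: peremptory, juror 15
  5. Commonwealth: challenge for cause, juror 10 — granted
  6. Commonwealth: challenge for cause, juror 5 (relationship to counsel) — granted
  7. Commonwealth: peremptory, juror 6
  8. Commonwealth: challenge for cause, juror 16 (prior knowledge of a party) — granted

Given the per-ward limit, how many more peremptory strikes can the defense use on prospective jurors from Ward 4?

1

Defense peremptories so far: #8, #19 — 2 of 3 used, 1 left overall.
Against Ward 4: #8 — 1 used; per-ward cap 2 leaves 1.
Binding limit: min(1, 1) = 1.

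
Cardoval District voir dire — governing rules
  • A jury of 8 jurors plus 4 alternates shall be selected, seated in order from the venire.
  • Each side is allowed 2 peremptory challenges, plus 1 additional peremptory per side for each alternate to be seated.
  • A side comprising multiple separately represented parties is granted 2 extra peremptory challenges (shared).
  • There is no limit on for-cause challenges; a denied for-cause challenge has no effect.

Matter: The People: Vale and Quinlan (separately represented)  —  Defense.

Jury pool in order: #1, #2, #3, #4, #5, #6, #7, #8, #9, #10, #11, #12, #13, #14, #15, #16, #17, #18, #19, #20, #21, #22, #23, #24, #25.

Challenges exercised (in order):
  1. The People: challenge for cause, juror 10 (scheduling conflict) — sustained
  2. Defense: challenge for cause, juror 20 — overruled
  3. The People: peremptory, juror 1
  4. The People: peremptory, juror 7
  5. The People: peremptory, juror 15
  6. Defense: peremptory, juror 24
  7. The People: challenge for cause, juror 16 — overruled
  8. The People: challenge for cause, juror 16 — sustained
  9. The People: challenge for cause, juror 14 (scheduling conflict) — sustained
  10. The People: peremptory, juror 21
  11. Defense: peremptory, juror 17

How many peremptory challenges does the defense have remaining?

4

Defense allotment: 2 base + 1 × 4 alternates = 6.
Defense peremptories used: #24, #17 — 2 (the for-cause on #20 doesn't count).
Remaining: 6 − 2 = 4.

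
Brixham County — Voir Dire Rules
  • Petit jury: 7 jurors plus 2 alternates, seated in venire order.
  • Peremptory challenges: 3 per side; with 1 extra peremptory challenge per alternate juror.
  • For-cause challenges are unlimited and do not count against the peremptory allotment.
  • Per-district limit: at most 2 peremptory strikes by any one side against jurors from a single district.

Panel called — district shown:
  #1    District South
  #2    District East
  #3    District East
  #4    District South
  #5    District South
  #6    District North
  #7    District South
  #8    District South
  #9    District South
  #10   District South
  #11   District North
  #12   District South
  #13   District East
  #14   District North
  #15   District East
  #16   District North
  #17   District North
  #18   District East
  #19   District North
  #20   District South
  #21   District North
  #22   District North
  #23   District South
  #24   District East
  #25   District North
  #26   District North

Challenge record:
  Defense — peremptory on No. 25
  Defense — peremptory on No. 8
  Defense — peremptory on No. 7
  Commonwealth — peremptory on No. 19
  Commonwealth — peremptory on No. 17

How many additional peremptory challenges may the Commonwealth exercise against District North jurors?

0

Commonwealth peremptories so far: #19, #17 — 2 of 5 used, 3 left overall.
Against District North: #19, #17 — 2 used; per-district cap 2 leaves 0.
Binding limit: min(3, 0) = 0.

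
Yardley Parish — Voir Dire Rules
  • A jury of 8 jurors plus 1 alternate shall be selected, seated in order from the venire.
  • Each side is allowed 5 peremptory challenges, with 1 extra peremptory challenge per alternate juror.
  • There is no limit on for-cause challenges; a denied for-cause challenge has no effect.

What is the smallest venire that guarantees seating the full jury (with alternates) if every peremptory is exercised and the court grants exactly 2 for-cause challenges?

23

Seats to fill: 8 + 1 alternates = 9.
Peremptories: 5 + 1×1 = 6 per side × 2 sides = 12.
For-cause removals: 2.
Minimum venire: 9 + 12 + 2 = 23.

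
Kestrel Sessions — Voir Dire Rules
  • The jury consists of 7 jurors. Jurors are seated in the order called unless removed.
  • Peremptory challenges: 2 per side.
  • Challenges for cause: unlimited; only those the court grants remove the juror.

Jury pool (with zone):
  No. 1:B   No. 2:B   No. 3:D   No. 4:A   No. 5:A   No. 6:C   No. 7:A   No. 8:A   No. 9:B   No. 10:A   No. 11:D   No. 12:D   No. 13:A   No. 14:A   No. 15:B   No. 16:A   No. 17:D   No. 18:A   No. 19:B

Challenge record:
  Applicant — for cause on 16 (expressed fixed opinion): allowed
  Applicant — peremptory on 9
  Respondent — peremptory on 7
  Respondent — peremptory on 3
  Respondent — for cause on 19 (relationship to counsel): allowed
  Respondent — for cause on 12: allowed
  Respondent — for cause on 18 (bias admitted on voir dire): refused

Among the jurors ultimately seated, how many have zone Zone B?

Removed: #3, #7, #9, #12, #16, #19.
Seated jurors 1–7: #1, #2, #4, #5, #6, #8, #10.
Of those, in Zone B: #1, #2 → 2.

2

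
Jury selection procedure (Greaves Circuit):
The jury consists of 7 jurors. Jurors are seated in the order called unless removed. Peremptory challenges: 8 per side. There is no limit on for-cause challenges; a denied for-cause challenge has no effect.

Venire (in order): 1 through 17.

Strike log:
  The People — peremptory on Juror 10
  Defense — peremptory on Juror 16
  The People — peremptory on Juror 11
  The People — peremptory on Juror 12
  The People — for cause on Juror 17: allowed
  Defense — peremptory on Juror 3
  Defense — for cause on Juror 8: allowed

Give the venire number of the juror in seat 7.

Removed: #3, #8, #10, #11, #12, #16, #17.
Seating in order: seats 1–7 → #1, #2, #4, #5, #6, #7, #9.
So seat 7 is #9.

9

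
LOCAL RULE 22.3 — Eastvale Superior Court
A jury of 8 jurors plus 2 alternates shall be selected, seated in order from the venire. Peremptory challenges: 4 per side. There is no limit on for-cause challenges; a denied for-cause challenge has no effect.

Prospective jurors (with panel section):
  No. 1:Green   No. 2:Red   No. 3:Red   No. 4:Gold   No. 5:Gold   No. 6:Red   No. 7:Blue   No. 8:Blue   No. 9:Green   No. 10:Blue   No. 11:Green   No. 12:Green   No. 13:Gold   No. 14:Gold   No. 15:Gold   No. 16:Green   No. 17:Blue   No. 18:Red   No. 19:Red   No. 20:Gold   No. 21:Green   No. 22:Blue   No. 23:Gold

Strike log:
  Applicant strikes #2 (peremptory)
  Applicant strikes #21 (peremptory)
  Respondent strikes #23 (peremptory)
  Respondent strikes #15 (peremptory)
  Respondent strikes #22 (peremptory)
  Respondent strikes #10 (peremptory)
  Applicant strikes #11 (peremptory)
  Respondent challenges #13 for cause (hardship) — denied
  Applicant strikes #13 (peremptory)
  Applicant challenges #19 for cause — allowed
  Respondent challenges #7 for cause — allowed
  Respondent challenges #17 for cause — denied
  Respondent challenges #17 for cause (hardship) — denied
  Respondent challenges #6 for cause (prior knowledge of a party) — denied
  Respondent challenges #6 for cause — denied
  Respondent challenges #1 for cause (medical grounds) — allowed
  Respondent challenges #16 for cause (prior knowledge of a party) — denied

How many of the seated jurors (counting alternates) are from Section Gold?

Removed: #1, #2, #7, #10, #11, #13, #15, #19, #21, #22, #23.
Seated (10 incl. alternates): #3, #4, #5, #6, #8, #9, #12, #14, #16, #17.
Of those, in Section Gold: #4, #5, #14 → 3.

3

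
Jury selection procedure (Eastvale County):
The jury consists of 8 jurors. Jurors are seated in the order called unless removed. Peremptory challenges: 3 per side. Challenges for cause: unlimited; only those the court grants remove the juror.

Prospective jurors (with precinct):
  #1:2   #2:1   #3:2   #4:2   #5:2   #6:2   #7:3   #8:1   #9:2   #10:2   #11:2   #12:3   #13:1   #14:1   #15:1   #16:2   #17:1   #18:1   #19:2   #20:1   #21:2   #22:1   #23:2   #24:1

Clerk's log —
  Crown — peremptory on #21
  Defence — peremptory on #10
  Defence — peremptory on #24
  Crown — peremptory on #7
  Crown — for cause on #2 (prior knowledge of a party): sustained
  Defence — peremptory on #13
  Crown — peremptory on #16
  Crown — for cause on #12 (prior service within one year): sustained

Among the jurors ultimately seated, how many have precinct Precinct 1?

Removed: #2, #7, #10, #12, #13, #16, #21, #24.
Seated jurors 1–8: #1, #3, #4, #5, #6, #8, #9, #11.
Of those, in Precinct 1: #8 → 1.

1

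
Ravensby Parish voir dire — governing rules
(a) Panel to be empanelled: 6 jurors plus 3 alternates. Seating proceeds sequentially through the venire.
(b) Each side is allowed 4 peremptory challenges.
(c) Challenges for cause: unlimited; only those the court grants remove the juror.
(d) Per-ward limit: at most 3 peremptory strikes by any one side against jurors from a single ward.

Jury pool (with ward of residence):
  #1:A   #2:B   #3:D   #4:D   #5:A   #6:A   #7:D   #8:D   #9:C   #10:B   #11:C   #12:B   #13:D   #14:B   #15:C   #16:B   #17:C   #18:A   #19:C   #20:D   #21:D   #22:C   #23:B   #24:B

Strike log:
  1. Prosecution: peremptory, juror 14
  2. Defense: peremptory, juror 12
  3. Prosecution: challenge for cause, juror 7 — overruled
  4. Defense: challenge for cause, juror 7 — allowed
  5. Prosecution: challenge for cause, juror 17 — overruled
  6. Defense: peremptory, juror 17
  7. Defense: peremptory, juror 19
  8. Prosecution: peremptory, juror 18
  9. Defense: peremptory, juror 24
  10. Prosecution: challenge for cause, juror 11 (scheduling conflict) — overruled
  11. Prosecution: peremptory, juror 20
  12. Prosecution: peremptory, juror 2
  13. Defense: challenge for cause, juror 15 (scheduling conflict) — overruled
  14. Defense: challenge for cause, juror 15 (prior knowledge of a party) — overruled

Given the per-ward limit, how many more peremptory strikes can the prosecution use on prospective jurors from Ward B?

0

Prosecution peremptories so far: #14, #18, #20, #2 — 4 of 4 used, 0 left overall.
Against Ward B: #14, #2 — 2 used; per-ward cap 3 leaves 1.
Binding limit: min(0, 1) = 0.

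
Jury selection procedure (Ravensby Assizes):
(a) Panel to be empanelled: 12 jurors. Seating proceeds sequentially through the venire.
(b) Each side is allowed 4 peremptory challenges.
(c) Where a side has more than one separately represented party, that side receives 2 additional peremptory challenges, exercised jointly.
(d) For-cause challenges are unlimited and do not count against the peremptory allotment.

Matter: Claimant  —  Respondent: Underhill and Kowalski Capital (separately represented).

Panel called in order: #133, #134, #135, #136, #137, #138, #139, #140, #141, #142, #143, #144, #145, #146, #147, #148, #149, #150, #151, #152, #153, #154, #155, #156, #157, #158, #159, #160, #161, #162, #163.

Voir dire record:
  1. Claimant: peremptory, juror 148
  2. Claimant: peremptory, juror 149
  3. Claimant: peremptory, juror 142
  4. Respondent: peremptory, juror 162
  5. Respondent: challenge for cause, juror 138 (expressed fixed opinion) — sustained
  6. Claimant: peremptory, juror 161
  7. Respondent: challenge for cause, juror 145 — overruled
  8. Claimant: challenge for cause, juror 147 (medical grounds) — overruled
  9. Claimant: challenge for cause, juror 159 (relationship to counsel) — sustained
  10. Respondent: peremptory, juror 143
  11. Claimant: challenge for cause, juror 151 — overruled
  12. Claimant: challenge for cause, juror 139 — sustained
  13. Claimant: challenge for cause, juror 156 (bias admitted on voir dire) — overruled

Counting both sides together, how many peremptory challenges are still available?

4

Claimant allotment: 4. Respondent allotment: 4 base + 2 multi-party = 6.
Claimant peremptories used: #148, #149, #142, #161 — 4 (for-cause on #147, #159, #151, #139, #156 don't count).
Respondent peremptories used: #162, #143 — 2 (for-cause on #138, #145 don't count).
Remaining: (4 − 4) + (6 − 2) = 4.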